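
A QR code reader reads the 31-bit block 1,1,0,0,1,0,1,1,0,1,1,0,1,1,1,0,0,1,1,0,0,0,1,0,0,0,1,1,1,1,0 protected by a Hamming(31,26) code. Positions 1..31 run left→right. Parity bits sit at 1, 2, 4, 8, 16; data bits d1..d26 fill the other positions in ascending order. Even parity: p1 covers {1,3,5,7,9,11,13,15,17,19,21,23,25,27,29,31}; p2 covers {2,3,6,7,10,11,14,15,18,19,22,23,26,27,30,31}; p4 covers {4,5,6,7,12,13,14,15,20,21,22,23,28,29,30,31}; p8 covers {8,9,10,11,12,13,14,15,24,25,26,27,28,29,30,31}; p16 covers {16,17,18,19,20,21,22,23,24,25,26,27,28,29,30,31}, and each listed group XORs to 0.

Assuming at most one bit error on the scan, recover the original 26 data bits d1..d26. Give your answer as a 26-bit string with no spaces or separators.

s1 (pos 1,3,5,7,9,11,13,15,17,19,21,23,25,27,29,31): 1⊕0⊕1⊕1⊕0⊕1⊕1⊕1⊕0⊕1⊕0⊕1⊕0⊕1⊕1⊕0 = 0
s2 (pos 2,3,6,7,10,11,14,15,18,19,22,23,26,27,30,31): 1⊕0⊕0⊕1⊕1⊕1⊕1⊕1⊕1⊕1⊕0⊕1⊕0⊕1⊕1⊕0 = 1
s4 (pos 4,5,6,7,12,13,14,15,20,21,22,23,28,29,30,31): 0⊕1⊕0⊕1⊕0⊕1⊕1⊕1⊕0⊕0⊕0⊕1⊕1⊕1⊕1⊕0 = 1
s8 (pos 8,9,10,11,12,13,14,15,24,25,26,27,28,29,30,31): 1⊕0⊕1⊕1⊕0⊕1⊕1⊕1⊕0⊕0⊕0⊕1⊕1⊕1⊕1⊕0 = 0
s16 (pos 16,17,18,19,20,21,22,23,24,25,26,27,28,29,30,31): 0⊕0⊕1⊕1⊕0⊕0⊕0⊕1⊕0⊕0⊕0⊕1⊕1⊕1⊕1⊕0 = 1
Syndrome s16…s1 = 10110 → error at position 22.
Flip position 22: 1100101101101110011000100011110 → 1100101101101110011001100011110
Read data bits from positions 3,5,6,7,9,10,11,12,13,14,15,17,18,19,20,21,22,23,24,25,26,27,28,29,30,31: 01010110111011001100011110

01010110111011001100011110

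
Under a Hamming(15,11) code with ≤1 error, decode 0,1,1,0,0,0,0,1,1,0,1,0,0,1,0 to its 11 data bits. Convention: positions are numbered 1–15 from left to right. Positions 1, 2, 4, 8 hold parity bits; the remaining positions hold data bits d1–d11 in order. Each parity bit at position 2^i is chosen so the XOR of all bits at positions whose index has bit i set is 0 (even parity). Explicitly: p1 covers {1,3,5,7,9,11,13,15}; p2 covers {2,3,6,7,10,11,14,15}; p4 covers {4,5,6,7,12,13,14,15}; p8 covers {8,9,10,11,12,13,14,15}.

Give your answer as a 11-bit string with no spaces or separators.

11001010010

s1 (pos 1,3,5,7,9,11,13,15): 0⊕1⊕0⊕0⊕1⊕1⊕0⊕0 = 1
s2 (pos 2,3,6,7,10,11,14,15): 1⊕1⊕0⊕0⊕0⊕1⊕1⊕0 = 0
s4 (pos 4,5,6,7,12,13,14,15): 0⊕0⊕0⊕0⊕0⊕0⊕1⊕0 = 1
s8 (pos 8,9,10,11,12,13,14,15): 1⊕1⊕0⊕1⊕0⊕0⊕1⊕0 = 0
Syndrome s8…s1 = 0101 → error at position 5.
Flip position 5: 011000011010010 → 011010011010010
Read data bits from positions 3,5,6,7,9,10,11,12,13,14,15: 11001010010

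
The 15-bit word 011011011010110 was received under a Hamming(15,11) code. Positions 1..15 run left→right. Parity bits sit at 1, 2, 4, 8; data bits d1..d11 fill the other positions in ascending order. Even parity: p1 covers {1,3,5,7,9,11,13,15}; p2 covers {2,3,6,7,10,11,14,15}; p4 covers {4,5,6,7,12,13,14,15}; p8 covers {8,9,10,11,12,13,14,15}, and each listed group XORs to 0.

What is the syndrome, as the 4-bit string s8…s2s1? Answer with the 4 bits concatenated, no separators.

s1 (pos 1,3,5,7,9,11,13,15): 0⊕1⊕1⊕0⊕1⊕1⊕1⊕0 = 1
s2 (pos 2,3,6,7,10,11,14,15): 1⊕1⊕1⊕0⊕0⊕1⊕1⊕0 = 1
s4 (pos 4,5,6,7,12,13,14,15): 0⊕1⊕1⊕0⊕0⊕1⊕1⊕0 = 0
s8 (pos 8,9,10,11,12,13,14,15): 1⊕1⊕0⊕1⊕0⊕1⊕1⊕0 = 1
Syndrome s8…s1 = 1011 → error at position 11.

1011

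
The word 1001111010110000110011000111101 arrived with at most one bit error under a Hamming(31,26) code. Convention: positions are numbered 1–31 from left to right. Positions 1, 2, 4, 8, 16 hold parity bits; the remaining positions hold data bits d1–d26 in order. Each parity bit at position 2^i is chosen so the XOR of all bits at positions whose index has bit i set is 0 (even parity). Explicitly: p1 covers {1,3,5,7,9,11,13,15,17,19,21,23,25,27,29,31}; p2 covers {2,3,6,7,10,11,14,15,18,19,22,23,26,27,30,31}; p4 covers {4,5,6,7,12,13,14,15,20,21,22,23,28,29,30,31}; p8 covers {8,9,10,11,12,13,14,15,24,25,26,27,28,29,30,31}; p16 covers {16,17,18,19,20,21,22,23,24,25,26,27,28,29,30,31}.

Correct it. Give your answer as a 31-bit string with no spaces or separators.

s1 (pos 1,3,5,7,9,11,13,15,17,19,21,23,25,27,29,31): 1⊕0⊕1⊕1⊕1⊕1⊕0⊕0⊕1⊕0⊕1⊕0⊕0⊕1⊕1⊕1 = 0
s2 (pos 2,3,6,7,10,11,14,15,18,19,22,23,26,27,30,31): 0⊕0⊕1⊕1⊕0⊕1⊕0⊕0⊕1⊕0⊕1⊕0⊕1⊕1⊕0⊕1 = 0
s4 (pos 4,5,6,7,12,13,14,15,20,21,22,23,28,29,30,31): 1⊕1⊕1⊕1⊕1⊕0⊕0⊕0⊕0⊕1⊕1⊕0⊕1⊕1⊕0⊕1 = 0
s8 (pos 8,9,10,11,12,13,14,15,24,25,26,27,28,29,30,31): 0⊕1⊕0⊕1⊕1⊕0⊕0⊕0⊕0⊕0⊕1⊕1⊕1⊕1⊕0⊕1 = 0
s16 (pos 16,17,18,19,20,21,22,23,24,25,26,27,28,29,30,31): 0⊕1⊕1⊕0⊕0⊕1⊕1⊕0⊕0⊕0⊕1⊕1⊕1⊕1⊕0⊕1 = 1
Syndrome s16…s1 = 10000 → error at position 16.
Flip position 16: 1001111010110000110011000111101 → 1001111010110001110011000111101

1001111010110001110011000111101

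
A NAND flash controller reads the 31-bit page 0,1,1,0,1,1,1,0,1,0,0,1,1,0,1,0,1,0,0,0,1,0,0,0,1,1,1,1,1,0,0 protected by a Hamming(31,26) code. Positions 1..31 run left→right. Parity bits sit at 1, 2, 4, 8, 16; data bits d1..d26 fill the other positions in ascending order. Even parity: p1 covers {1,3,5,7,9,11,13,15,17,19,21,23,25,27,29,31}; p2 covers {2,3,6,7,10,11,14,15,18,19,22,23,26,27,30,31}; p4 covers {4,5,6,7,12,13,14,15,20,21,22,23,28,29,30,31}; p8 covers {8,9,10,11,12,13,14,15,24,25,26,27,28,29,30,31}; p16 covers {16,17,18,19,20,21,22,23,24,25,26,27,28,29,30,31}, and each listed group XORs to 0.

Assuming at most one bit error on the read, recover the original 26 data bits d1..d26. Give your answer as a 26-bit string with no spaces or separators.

11111001101100010001111101

s1 (pos 1,3,5,7,9,11,13,15,17,19,21,23,25,27,29,31): 0⊕1⊕1⊕1⊕1⊕0⊕1⊕1⊕1⊕0⊕1⊕0⊕1⊕1⊕1⊕0 = 1
s2 (pos 2,3,6,7,10,11,14,15,18,19,22,23,26,27,30,31): 1⊕1⊕1⊕1⊕0⊕0⊕0⊕1⊕0⊕0⊕0⊕0⊕1⊕1⊕0⊕0 = 1
s4 (pos 4,5,6,7,12,13,14,15,20,21,22,23,28,29,30,31): 0⊕1⊕1⊕1⊕1⊕1⊕0⊕1⊕0⊕1⊕0⊕0⊕1⊕1⊕0⊕0 = 1
s8 (pos 8,9,10,11,12,13,14,15,24,25,26,27,28,29,30,31): 0⊕1⊕0⊕0⊕1⊕1⊕0⊕1⊕0⊕1⊕1⊕1⊕1⊕1⊕0⊕0 = 1
s16 (pos 16,17,18,19,20,21,22,23,24,25,26,27,28,29,30,31): 0⊕1⊕0⊕0⊕0⊕1⊕0⊕0⊕0⊕1⊕1⊕1⊕1⊕1⊕0⊕0 = 1
Syndrome s16…s1 = 11111 → error at position 31.
Flip position 31: 0110111010011010100010001111100 → 0110111010011010100010001111101
Read data bits from positions 3,5,6,7,9,10,11,12,13,14,15,17,18,19,20,21,22,23,24,25,26,27,28,29,30,31: 11111001101100010001111101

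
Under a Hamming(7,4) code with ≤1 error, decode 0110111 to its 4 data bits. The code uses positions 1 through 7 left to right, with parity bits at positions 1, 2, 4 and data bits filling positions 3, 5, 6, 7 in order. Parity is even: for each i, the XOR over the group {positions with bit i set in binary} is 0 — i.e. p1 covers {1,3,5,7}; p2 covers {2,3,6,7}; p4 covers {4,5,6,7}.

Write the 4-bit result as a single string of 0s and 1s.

s1 (pos 1,3,5,7): 0⊕1⊕1⊕1 = 1
s2 (pos 2,3,6,7): 1⊕1⊕1⊕1 = 0
s4 (pos 4,5,6,7): 0⊕1⊕1⊕1 = 1
Syndrome s4…s1 = 101 → error at position 5.
Flip position 5: 0110111 → 0110011
Read data bits from positions 3,5,6,7: 1011

1011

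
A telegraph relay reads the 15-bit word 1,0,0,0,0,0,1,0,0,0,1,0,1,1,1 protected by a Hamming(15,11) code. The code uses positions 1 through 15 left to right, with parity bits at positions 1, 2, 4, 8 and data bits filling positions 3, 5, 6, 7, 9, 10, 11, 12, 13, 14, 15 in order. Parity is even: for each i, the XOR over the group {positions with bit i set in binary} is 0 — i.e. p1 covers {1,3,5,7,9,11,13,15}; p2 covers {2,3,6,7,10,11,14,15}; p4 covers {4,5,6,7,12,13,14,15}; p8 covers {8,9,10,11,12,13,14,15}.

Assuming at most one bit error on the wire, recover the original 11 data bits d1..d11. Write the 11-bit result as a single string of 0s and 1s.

s1 (pos 1,3,5,7,9,11,13,15): 1⊕0⊕0⊕1⊕0⊕1⊕1⊕1 = 1
s2 (pos 2,3,6,7,10,11,14,15): 0⊕0⊕0⊕1⊕0⊕1⊕1⊕1 = 0
s4 (pos 4,5,6,7,12,13,14,15): 0⊕0⊕0⊕1⊕0⊕1⊕1⊕1 = 0
s8 (pos 8,9,10,11,12,13,14,15): 0⊕0⊕0⊕1⊕0⊕1⊕1⊕1 = 0
Syndrome s8…s1 = 0001 → error at position 1.
Flip position 1: 100000100010111 → 000000100010111
Read data bits from positions 3,5,6,7,9,10,11,12,13,14,15: 00010010111

00010010111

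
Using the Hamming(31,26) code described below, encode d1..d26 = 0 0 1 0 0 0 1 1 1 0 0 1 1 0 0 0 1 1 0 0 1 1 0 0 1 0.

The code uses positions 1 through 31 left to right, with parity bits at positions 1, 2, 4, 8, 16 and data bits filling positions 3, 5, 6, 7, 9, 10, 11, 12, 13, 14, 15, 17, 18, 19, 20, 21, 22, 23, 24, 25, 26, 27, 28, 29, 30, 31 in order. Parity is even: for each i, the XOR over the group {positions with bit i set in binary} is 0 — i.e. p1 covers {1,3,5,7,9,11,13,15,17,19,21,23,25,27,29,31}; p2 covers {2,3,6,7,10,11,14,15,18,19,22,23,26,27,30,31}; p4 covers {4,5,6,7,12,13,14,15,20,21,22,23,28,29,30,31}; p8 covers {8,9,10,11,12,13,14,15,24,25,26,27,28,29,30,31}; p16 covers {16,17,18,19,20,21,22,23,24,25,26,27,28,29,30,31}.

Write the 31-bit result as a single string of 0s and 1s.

Place data at non-parity positions: p1 p2 0 p4 0 1 0 p8 0 0 1 1 1 0 0 p16 1 1 0 0 0 1 1 0 0 1 1 0 0 1 0
p1 (pos 1,3,5,7,9,11,13,15,17,19,21,23,25,27,29,31): XOR of data positions = 0⊕0⊕0⊕0⊕1⊕1⊕0⊕1⊕0⊕0⊕1⊕0⊕1⊕0⊕0 = 1
p2 (pos 2,3,6,7,10,11,14,15,18,19,22,23,26,27,30,31): XOR of data positions = 0⊕1⊕0⊕0⊕1⊕0⊕0⊕1⊕0⊕1⊕1⊕1⊕1⊕1⊕0 = 0
p4 (pos 4,5,6,7,12,13,14,15,20,21,22,23,28,29,30,31): XOR of data positions = 0⊕1⊕0⊕1⊕1⊕0⊕0⊕0⊕0⊕1⊕1⊕0⊕0⊕1⊕0 = 0
p8 (pos 8,9,10,11,12,13,14,15,24,25,26,27,28,29,30,31): XOR of data positions = 0⊕0⊕1⊕1⊕1⊕0⊕0⊕0⊕0⊕1⊕1⊕0⊕0⊕1⊕0 = 0
p16 (pos 16,17,18,19,20,21,22,23,24,25,26,27,28,29,30,31): XOR of data positions = 1⊕1⊕0⊕0⊕0⊕1⊕1⊕0⊕0⊕1⊕1⊕0⊕0⊕1⊕0 = 1
Codeword: 1000010000111001110001100110010

1000010000111001110001100110010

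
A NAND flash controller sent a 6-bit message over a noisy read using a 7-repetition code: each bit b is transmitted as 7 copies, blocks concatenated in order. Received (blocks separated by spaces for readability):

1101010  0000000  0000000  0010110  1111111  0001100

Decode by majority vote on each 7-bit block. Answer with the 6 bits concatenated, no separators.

Block 1 (1101010): 4 ones → 1
Block 2 (0000000): 0 ones → 0
Block 3 (0000000): 0 ones → 0
Block 4 (0010110): 3 ones → 0
Block 5 (1111111): 7 ones → 1
Block 6 (0001100): 2 ones → 0

100010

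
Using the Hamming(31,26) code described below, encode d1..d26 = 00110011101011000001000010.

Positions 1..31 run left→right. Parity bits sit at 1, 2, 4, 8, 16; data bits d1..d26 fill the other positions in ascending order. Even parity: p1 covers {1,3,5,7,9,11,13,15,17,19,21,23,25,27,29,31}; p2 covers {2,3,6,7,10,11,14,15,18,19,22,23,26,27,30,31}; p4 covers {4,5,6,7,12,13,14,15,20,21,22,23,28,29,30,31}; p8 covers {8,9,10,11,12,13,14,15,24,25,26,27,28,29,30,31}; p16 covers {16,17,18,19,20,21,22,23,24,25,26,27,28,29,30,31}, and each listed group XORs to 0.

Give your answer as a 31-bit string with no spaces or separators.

Place data at non-parity positions: p1 p2 0 p4 0 1 1 p8 0 0 1 1 1 0 1 p16 0 1 1 0 0 0 0 0 1 0 0 0 0 1 0
p1 (pos 1,3,5,7,9,11,13,15,17,19,21,23,25,27,29,31): XOR of data positions = 0⊕0⊕1⊕0⊕1⊕1⊕1⊕0⊕1⊕0⊕0⊕1⊕0⊕0⊕0 = 0
p2 (pos 2,3,6,7,10,11,14,15,18,19,22,23,26,27,30,31): XOR of data positions = 0⊕1⊕1⊕0⊕1⊕0⊕1⊕1⊕1⊕0⊕0⊕0⊕0⊕1⊕0 = 1
p4 (pos 4,5,6,7,12,13,14,15,20,21,22,23,28,29,30,31): XOR of data positions = 0⊕1⊕1⊕1⊕1⊕0⊕1⊕0⊕0⊕0⊕0⊕0⊕0⊕1⊕0 = 0
p8 (pos 8,9,10,11,12,13,14,15,24,25,26,27,28,29,30,31): XOR of data positions = 0⊕0⊕1⊕1⊕1⊕0⊕1⊕0⊕1⊕0⊕0⊕0⊕0⊕1⊕0 = 0
p16 (pos 16,17,18,19,20,21,22,23,24,25,26,27,28,29,30,31): XOR of data positions = 0⊕1⊕1⊕0⊕0⊕0⊕0⊕0⊕1⊕0⊕0⊕0⊕0⊕1⊕0 = 0
Codeword: 0100011000111010011000001000010

0100011000111010011000001000010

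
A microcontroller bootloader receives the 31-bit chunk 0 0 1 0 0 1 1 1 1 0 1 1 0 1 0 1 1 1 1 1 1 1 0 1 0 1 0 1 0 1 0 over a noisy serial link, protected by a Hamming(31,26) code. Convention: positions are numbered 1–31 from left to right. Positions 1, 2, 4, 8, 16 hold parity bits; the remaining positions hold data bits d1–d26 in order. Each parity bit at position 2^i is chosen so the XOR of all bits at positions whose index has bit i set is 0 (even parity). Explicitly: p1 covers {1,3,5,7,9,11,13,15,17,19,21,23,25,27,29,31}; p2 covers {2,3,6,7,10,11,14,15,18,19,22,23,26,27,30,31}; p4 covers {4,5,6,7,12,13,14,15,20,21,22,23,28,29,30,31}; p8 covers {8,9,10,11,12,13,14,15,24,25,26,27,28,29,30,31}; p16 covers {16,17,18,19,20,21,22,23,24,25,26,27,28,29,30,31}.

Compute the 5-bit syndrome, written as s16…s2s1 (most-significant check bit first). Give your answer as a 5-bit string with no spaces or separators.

s1 (pos 1,3,5,7,9,11,13,15,17,19,21,23,25,27,29,31): 0⊕1⊕0⊕1⊕1⊕1⊕0⊕0⊕1⊕1⊕1⊕0⊕0⊕0⊕0⊕0 = 1
s2 (pos 2,3,6,7,10,11,14,15,18,19,22,23,26,27,30,31): 0⊕1⊕1⊕1⊕0⊕1⊕1⊕0⊕1⊕1⊕1⊕0⊕1⊕0⊕1⊕0 = 0
s4 (pos 4,5,6,7,12,13,14,15,20,21,22,23,28,29,30,31): 0⊕0⊕1⊕1⊕1⊕0⊕1⊕0⊕1⊕1⊕1⊕0⊕1⊕0⊕1⊕0 = 1
s8 (pos 8,9,10,11,12,13,14,15,24,25,26,27,28,29,30,31): 1⊕1⊕0⊕1⊕1⊕0⊕1⊕0⊕1⊕0⊕1⊕0⊕1⊕0⊕1⊕0 = 1
s16 (pos 16,17,18,19,20,21,22,23,24,25,26,27,28,29,30,31): 1⊕1⊕1⊕1⊕1⊕1⊕1⊕0⊕1⊕0⊕1⊕0⊕1⊕0⊕1⊕0 = 1
Syndrome s16…s1 = 11101 → error at position 29.

11101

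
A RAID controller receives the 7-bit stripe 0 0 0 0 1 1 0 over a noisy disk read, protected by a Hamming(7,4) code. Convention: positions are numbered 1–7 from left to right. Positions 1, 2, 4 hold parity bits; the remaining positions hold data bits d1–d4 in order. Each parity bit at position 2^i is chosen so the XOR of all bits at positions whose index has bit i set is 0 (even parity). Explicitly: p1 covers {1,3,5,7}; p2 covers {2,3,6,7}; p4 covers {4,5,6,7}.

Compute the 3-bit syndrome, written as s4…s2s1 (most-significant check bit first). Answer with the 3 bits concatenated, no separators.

011

s1 (pos 1,3,5,7): 0⊕0⊕1⊕0 = 1
s2 (pos 2,3,6,7): 0⊕0⊕1⊕0 = 1
s4 (pos 4,5,6,7): 0⊕1⊕1⊕0 = 0
Syndrome s4…s1 = 011 → error at position 3.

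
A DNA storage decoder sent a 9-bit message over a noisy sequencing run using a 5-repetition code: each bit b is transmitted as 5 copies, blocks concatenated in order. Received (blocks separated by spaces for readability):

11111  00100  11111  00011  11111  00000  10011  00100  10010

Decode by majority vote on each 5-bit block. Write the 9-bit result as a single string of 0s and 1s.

101010100

Block 1 (11111): 5 ones → 1
Block 2 (00100): 1 one → 0
Block 3 (11111): 5 ones → 1
Block 4 (00011): 2 ones → 0
Block 5 (11111): 5 ones → 1
Block 6 (00000): 0 ones → 0
Block 7 (10011): 3 ones → 1
Block 8 (00100): 1 one → 0
Block 9 (10010): 2 ones → 0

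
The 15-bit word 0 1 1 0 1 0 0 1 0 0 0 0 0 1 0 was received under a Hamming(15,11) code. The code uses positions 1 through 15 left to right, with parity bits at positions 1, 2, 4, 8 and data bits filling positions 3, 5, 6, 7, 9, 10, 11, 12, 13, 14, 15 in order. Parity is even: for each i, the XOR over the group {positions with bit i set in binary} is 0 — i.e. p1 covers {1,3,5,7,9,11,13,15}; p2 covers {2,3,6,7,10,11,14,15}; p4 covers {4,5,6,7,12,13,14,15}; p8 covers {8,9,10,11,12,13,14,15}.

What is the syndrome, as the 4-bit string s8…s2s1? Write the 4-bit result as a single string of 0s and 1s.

s1 (pos 1,3,5,7,9,11,13,15): 0⊕1⊕1⊕0⊕0⊕0⊕0⊕0 = 0
s2 (pos 2,3,6,7,10,11,14,15): 1⊕1⊕0⊕0⊕0⊕0⊕1⊕0 = 1
s4 (pos 4,5,6,7,12,13,14,15): 0⊕1⊕0⊕0⊕0⊕0⊕1⊕0 = 0
s8 (pos 8,9,10,11,12,13,14,15): 1⊕0⊕0⊕0⊕0⊕0⊕1⊕0 = 0
Syndrome s8…s1 = 0010 → error at position 2.

0010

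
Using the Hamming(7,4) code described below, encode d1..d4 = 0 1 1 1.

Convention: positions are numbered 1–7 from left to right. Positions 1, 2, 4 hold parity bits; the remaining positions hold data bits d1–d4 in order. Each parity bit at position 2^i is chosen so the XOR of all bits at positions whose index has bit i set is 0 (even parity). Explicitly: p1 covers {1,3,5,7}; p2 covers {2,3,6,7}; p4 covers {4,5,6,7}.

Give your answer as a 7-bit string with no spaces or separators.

0001111

Place data at non-parity positions: p1 p2 0 p4 1 1 1
p1 (pos 1,3,5,7): XOR of data positions = 0⊕1⊕1 = 0
p2 (pos 2,3,6,7): XOR of data positions = 0⊕1⊕1 = 0
p4 (pos 4,5,6,7): XOR of data positions = 1⊕1⊕1 = 1
Codeword: 0001111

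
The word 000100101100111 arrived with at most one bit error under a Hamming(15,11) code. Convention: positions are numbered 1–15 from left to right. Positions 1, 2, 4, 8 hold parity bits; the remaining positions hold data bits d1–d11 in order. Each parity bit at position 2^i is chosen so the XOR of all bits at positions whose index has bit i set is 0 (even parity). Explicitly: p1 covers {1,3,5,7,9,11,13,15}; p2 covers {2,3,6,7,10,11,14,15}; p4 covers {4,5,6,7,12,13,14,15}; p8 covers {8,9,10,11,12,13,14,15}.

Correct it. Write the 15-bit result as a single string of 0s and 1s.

000100101101111

s1 (pos 1,3,5,7,9,11,13,15): 0⊕0⊕0⊕1⊕1⊕0⊕1⊕1 = 0
s2 (pos 2,3,6,7,10,11,14,15): 0⊕0⊕0⊕1⊕1⊕0⊕1⊕1 = 0
s4 (pos 4,5,6,7,12,13,14,15): 1⊕0⊕0⊕1⊕0⊕1⊕1⊕1 = 1
s8 (pos 8,9,10,11,12,13,14,15): 0⊕1⊕1⊕0⊕0⊕1⊕1⊕1 = 1
Syndrome s8…s1 = 1100 → error at position 12.
Flip position 12: 000100101100111 → 000100101101111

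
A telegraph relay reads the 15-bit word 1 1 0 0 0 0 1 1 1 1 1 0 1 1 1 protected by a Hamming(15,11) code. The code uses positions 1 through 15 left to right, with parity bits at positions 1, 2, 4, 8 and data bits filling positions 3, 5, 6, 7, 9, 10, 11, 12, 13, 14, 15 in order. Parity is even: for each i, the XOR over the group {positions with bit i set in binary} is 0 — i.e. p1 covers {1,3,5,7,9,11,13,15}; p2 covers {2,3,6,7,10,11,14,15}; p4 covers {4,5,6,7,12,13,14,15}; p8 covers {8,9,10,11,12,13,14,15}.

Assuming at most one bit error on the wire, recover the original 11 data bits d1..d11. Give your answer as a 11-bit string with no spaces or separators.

s1 (pos 1,3,5,7,9,11,13,15): 1⊕0⊕0⊕1⊕1⊕1⊕1⊕1 = 0
s2 (pos 2,3,6,7,10,11,14,15): 1⊕0⊕0⊕1⊕1⊕1⊕1⊕1 = 0
s4 (pos 4,5,6,7,12,13,14,15): 0⊕0⊕0⊕1⊕0⊕1⊕1⊕1 = 0
s8 (pos 8,9,10,11,12,13,14,15): 1⊕1⊕1⊕1⊕0⊕1⊕1⊕1 = 1
Syndrome s8…s1 = 1000 → error at position 8.
Flip position 8: 110000111110111 → 110000101110111
Read data bits from positions 3,5,6,7,9,10,11,12,13,14,15: 00011110111

00011110111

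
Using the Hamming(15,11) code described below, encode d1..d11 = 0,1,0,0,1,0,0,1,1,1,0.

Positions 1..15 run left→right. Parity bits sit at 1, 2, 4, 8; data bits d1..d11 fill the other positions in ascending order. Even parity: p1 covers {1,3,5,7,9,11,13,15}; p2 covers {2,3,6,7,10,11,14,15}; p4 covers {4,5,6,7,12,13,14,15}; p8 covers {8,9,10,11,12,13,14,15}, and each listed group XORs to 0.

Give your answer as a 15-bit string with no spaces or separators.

110010001001110

Place data at non-parity positions: p1 p2 0 p4 1 0 0 p8 1 0 0 1 1 1 0
p1 (pos 1,3,5,7,9,11,13,15): XOR of data positions = 0⊕1⊕0⊕1⊕0⊕1⊕0 = 1
p2 (pos 2,3,6,7,10,11,14,15): XOR of data positions = 0⊕0⊕0⊕0⊕0⊕1⊕0 = 1
p4 (pos 4,5,6,7,12,13,14,15): XOR of data positions = 1⊕0⊕0⊕1⊕1⊕1⊕0 = 0
p8 (pos 8,9,10,11,12,13,14,15): XOR of data positions = 1⊕0⊕0⊕1⊕1⊕1⊕0 = 0
Codeword: 110010001001110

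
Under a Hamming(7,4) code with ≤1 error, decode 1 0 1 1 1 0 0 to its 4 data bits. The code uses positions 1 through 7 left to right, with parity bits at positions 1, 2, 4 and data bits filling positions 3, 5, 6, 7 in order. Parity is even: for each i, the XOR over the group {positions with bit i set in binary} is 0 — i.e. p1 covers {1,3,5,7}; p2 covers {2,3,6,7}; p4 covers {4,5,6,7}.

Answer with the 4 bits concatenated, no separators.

s1 (pos 1,3,5,7): 1⊕1⊕1⊕0 = 1
s2 (pos 2,3,6,7): 0⊕1⊕0⊕0 = 1
s4 (pos 4,5,6,7): 1⊕1⊕0⊕0 = 0
Syndrome s4…s1 = 011 → error at position 3.
Flip position 3: 1011100 → 1001100
Read data bits from positions 3,5,6,7: 0100

0100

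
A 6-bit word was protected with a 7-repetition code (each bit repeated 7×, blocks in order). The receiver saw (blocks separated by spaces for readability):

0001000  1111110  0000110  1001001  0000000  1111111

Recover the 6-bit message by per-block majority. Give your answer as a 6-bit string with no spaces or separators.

010001

Block 1 (0001000): 1 one → 0
Block 2 (1111110): 6 ones → 1
Block 3 (0000110): 2 ones → 0
Block 4 (1001001): 3 ones → 0
Block 5 (0000000): 0 ones → 0
Block 6 (1111111): 7 ones → 1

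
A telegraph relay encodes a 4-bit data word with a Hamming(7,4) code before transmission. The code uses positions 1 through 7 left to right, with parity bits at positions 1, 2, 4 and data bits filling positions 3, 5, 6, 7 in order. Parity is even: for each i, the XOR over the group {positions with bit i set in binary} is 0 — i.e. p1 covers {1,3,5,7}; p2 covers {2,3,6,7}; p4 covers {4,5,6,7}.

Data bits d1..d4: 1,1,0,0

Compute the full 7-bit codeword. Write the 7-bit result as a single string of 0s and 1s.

0111100

Place data at non-parity positions: p1 p2 1 p4 1 0 0
p1 (pos 1,3,5,7): XOR of data positions = 1⊕1⊕0 = 0
p2 (pos 2,3,6,7): XOR of data positions = 1⊕0⊕0 = 1
p4 (pos 4,5,6,7): XOR of data positions = 1⊕0⊕0 = 1
Codeword: 0111100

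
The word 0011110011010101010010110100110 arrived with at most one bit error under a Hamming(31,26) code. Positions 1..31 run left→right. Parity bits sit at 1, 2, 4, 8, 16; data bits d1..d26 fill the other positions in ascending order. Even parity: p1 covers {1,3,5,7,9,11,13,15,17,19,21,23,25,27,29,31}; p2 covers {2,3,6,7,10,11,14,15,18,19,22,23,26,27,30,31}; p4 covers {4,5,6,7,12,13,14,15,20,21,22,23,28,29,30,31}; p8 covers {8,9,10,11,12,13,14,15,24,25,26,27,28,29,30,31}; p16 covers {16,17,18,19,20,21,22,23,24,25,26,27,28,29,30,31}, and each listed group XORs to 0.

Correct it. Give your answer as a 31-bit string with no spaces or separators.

0010110011010101010010110100110

s1 (pos 1,3,5,7,9,11,13,15,17,19,21,23,25,27,29,31): 0⊕1⊕1⊕0⊕1⊕0⊕0⊕0⊕0⊕0⊕1⊕1⊕0⊕0⊕1⊕0 = 0
s2 (pos 2,3,6,7,10,11,14,15,18,19,22,23,26,27,30,31): 0⊕1⊕1⊕0⊕1⊕0⊕1⊕0⊕1⊕0⊕0⊕1⊕1⊕0⊕1⊕0 = 0
s4 (pos 4,5,6,7,12,13,14,15,20,21,22,23,28,29,30,31): 1⊕1⊕1⊕0⊕1⊕0⊕1⊕0⊕0⊕1⊕0⊕1⊕0⊕1⊕1⊕0 = 1
s8 (pos 8,9,10,11,12,13,14,15,24,25,26,27,28,29,30,31): 0⊕1⊕1⊕0⊕1⊕0⊕1⊕0⊕1⊕0⊕1⊕0⊕0⊕1⊕1⊕0 = 0
s16 (pos 16,17,18,19,20,21,22,23,24,25,26,27,28,29,30,31): 1⊕0⊕1⊕0⊕0⊕1⊕0⊕1⊕1⊕0⊕1⊕0⊕0⊕1⊕1⊕0 = 0
Syndrome s16…s1 = 00100 → error at position 4.
Flip position 4: 0011110011010101010010110100110 → 0010110011010101010010110100110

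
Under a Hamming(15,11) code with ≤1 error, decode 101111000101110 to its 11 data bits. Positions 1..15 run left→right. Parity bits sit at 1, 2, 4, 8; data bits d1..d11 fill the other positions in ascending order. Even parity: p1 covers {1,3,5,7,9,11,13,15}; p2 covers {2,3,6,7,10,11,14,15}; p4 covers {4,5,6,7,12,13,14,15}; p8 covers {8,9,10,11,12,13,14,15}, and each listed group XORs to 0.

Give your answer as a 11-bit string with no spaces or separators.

s1 (pos 1,3,5,7,9,11,13,15): 1⊕1⊕1⊕0⊕0⊕0⊕1⊕0 = 0
s2 (pos 2,3,6,7,10,11,14,15): 0⊕1⊕1⊕0⊕1⊕0⊕1⊕0 = 0
s4 (pos 4,5,6,7,12,13,14,15): 1⊕1⊕1⊕0⊕1⊕1⊕1⊕0 = 0
s8 (pos 8,9,10,11,12,13,14,15): 0⊕0⊕1⊕0⊕1⊕1⊕1⊕0 = 0
Syndrome s8…s1 = 0000 → no error.
Read data bits from positions 3,5,6,7,9,10,11,12,13,14,15: 11100101110

11100101110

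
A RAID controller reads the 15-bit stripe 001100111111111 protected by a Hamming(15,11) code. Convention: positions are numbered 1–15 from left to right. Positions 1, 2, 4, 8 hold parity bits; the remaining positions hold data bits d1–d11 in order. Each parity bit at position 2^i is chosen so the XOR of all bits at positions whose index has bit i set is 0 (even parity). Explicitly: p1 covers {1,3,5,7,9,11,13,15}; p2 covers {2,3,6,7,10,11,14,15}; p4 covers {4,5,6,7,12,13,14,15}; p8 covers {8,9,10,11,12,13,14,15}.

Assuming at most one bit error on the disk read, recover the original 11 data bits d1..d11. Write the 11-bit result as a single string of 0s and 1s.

s1 (pos 1,3,5,7,9,11,13,15): 0⊕1⊕0⊕1⊕1⊕1⊕1⊕1 = 0
s2 (pos 2,3,6,7,10,11,14,15): 0⊕1⊕0⊕1⊕1⊕1⊕1⊕1 = 0
s4 (pos 4,5,6,7,12,13,14,15): 1⊕0⊕0⊕1⊕1⊕1⊕1⊕1 = 0
s8 (pos 8,9,10,11,12,13,14,15): 1⊕1⊕1⊕1⊕1⊕1⊕1⊕1 = 0
Syndrome s8…s1 = 0000 → no error.
Read data bits from positions 3,5,6,7,9,10,11,12,13,14,15: 10011111111

10011111111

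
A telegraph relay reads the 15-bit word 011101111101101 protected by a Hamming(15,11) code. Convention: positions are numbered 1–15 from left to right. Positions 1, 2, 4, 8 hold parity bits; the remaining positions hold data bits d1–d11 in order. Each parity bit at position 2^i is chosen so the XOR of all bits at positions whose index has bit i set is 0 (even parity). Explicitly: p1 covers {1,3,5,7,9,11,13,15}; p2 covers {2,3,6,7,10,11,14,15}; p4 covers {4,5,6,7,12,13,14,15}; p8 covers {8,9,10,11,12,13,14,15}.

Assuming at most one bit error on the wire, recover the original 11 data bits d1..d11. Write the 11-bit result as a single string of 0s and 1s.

s1 (pos 1,3,5,7,9,11,13,15): 0⊕1⊕0⊕1⊕1⊕0⊕1⊕1 = 1
s2 (pos 2,3,6,7,10,11,14,15): 1⊕1⊕1⊕1⊕1⊕0⊕0⊕1 = 0
s4 (pos 4,5,6,7,12,13,14,15): 1⊕0⊕1⊕1⊕1⊕1⊕0⊕1 = 0
s8 (pos 8,9,10,11,12,13,14,15): 1⊕1⊕1⊕0⊕1⊕1⊕0⊕1 = 0
Syndrome s8…s1 = 0001 → error at position 1.
Flip position 1: 011101111101101 → 111101111101101
Read data bits from positions 3,5,6,7,9,10,11,12,13,14,15: 10111101101

10111101101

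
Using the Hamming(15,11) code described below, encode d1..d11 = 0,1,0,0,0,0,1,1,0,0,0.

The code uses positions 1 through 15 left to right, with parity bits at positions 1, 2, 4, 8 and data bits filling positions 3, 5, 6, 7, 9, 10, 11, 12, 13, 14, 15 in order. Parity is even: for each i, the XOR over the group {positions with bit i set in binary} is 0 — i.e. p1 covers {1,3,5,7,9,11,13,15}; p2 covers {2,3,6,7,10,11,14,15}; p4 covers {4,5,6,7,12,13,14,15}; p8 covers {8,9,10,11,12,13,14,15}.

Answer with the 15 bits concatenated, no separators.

010010000011000

Place data at non-parity positions: p1 p2 0 p4 1 0 0 p8 0 0 1 1 0 0 0
p1 (pos 1,3,5,7,9,11,13,15): XOR of data positions = 0⊕1⊕0⊕0⊕1⊕0⊕0 = 0
p2 (pos 2,3,6,7,10,11,14,15): XOR of data positions = 0⊕0⊕0⊕0⊕1⊕0⊕0 = 1
p4 (pos 4,5,6,7,12,13,14,15): XOR of data positions = 1⊕0⊕0⊕1⊕0⊕0⊕0 = 0
p8 (pos 8,9,10,11,12,13,14,15): XOR of data positions = 0⊕0⊕1⊕1⊕0⊕0⊕0 = 0
Codeword: 010010000011000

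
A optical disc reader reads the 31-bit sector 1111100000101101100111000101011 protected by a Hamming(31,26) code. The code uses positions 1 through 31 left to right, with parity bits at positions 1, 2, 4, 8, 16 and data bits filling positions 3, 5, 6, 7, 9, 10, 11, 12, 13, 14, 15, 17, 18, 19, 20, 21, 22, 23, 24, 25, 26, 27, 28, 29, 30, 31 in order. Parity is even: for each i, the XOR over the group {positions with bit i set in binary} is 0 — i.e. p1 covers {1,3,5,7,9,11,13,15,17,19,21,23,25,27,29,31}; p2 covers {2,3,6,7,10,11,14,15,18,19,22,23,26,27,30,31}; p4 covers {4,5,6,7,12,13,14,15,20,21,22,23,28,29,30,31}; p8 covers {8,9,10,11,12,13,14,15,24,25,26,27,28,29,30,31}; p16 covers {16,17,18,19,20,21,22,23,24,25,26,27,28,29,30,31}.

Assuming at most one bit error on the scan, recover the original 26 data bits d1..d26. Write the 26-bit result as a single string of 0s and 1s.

11000010110100111010101011

s1 (pos 1,3,5,7,9,11,13,15,17,19,21,23,25,27,29,31): 1⊕1⊕1⊕0⊕0⊕1⊕1⊕0⊕1⊕0⊕1⊕0⊕0⊕0⊕0⊕1 = 0
s2 (pos 2,3,6,7,10,11,14,15,18,19,22,23,26,27,30,31): 1⊕1⊕0⊕0⊕0⊕1⊕1⊕0⊕0⊕0⊕1⊕0⊕1⊕0⊕1⊕1 = 0
s4 (pos 4,5,6,7,12,13,14,15,20,21,22,23,28,29,30,31): 1⊕1⊕0⊕0⊕0⊕1⊕1⊕0⊕1⊕1⊕1⊕0⊕1⊕0⊕1⊕1 = 0
s8 (pos 8,9,10,11,12,13,14,15,24,25,26,27,28,29,30,31): 0⊕0⊕0⊕1⊕0⊕1⊕1⊕0⊕0⊕0⊕1⊕0⊕1⊕0⊕1⊕1 = 1
s16 (pos 16,17,18,19,20,21,22,23,24,25,26,27,28,29,30,31): 1⊕1⊕0⊕0⊕1⊕1⊕1⊕0⊕0⊕0⊕1⊕0⊕1⊕0⊕1⊕1 = 1
Syndrome s16…s1 = 11000 → error at position 24.
Flip position 24: 1111100000101101100111000101011 → 1111100000101101100111010101011
Read data bits from positions 3,5,6,7,9,10,11,12,13,14,15,17,18,19,20,21,22,23,24,25,26,27,28,29,30,31: 11000010110100111010101011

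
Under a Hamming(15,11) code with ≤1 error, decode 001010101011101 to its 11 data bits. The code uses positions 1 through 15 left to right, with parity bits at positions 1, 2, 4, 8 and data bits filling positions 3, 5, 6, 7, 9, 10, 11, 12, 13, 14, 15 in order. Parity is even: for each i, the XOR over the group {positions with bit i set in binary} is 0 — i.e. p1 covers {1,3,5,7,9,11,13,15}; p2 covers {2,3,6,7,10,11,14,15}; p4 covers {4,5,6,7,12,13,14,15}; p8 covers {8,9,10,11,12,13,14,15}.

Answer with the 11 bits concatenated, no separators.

s1 (pos 1,3,5,7,9,11,13,15): 0⊕1⊕1⊕1⊕1⊕1⊕1⊕1 = 1
s2 (pos 2,3,6,7,10,11,14,15): 0⊕1⊕0⊕1⊕0⊕1⊕0⊕1 = 0
s4 (pos 4,5,6,7,12,13,14,15): 0⊕1⊕0⊕1⊕1⊕1⊕0⊕1 = 1
s8 (pos 8,9,10,11,12,13,14,15): 0⊕1⊕0⊕1⊕1⊕1⊕0⊕1 = 1
Syndrome s8…s1 = 1101 → error at position 13.
Flip position 13: 001010101011101 → 001010101011001
Read data bits from positions 3,5,6,7,9,10,11,12,13,14,15: 11011011001

11011011001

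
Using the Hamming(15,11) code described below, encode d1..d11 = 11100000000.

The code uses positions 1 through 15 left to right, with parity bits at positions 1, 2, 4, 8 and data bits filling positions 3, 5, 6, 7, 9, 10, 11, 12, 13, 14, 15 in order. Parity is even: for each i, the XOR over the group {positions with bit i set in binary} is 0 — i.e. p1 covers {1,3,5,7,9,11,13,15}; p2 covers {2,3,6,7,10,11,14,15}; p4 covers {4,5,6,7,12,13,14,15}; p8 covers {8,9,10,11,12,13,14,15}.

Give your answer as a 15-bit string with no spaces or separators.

001011000000000

Place data at non-parity positions: p1 p2 1 p4 1 1 0 p8 0 0 0 0 0 0 0
p1 (pos 1,3,5,7,9,11,13,15): XOR of data positions = 1⊕1⊕0⊕0⊕0⊕0⊕0 = 0
p2 (pos 2,3,6,7,10,11,14,15): XOR of data positions = 1⊕1⊕0⊕0⊕0⊕0⊕0 = 0
p4 (pos 4,5,6,7,12,13,14,15): XOR of data positions = 1⊕1⊕0⊕0⊕0⊕0⊕0 = 0
p8 (pos 8,9,10,11,12,13,14,15): XOR of data positions = 0⊕0⊕0⊕0⊕0⊕0⊕0 = 0
Codeword: 001011000000000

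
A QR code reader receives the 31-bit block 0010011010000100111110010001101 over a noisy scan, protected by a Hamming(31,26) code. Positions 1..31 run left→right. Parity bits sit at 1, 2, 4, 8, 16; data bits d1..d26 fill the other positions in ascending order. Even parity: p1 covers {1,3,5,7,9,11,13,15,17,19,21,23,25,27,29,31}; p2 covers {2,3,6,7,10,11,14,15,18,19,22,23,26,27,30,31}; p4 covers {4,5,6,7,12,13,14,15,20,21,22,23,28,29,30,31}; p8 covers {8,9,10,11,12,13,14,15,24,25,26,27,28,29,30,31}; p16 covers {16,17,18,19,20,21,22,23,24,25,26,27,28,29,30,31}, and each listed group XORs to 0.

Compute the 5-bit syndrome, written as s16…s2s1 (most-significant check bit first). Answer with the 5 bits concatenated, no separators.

s1 (pos 1,3,5,7,9,11,13,15,17,19,21,23,25,27,29,31): 0⊕1⊕0⊕1⊕1⊕0⊕0⊕0⊕1⊕1⊕1⊕0⊕0⊕0⊕1⊕1 = 0
s2 (pos 2,3,6,7,10,11,14,15,18,19,22,23,26,27,30,31): 0⊕1⊕1⊕1⊕0⊕0⊕1⊕0⊕1⊕1⊕0⊕0⊕0⊕0⊕0⊕1 = 1
s4 (pos 4,5,6,7,12,13,14,15,20,21,22,23,28,29,30,31): 0⊕0⊕1⊕1⊕0⊕0⊕1⊕0⊕1⊕1⊕0⊕0⊕1⊕1⊕0⊕1 = 0
s8 (pos 8,9,10,11,12,13,14,15,24,25,26,27,28,29,30,31): 0⊕1⊕0⊕0⊕0⊕0⊕1⊕0⊕1⊕0⊕0⊕0⊕1⊕1⊕0⊕1 = 0
s16 (pos 16,17,18,19,20,21,22,23,24,25,26,27,28,29,30,31): 0⊕1⊕1⊕1⊕1⊕1⊕0⊕0⊕1⊕0⊕0⊕0⊕1⊕1⊕0⊕1 = 1
Syndrome s16…s1 = 10010 → error at position 18.

10010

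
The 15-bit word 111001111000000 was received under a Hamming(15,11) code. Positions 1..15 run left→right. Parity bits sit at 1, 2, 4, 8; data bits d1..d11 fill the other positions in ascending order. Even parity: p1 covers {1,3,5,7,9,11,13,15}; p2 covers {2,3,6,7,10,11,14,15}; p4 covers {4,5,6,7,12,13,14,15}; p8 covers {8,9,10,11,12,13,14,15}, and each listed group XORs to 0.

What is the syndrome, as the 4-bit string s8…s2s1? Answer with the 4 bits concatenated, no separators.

0000

s1 (pos 1,3,5,7,9,11,13,15): 1⊕1⊕0⊕1⊕1⊕0⊕0⊕0 = 0
s2 (pos 2,3,6,7,10,11,14,15): 1⊕1⊕1⊕1⊕0⊕0⊕0⊕0 = 0
s4 (pos 4,5,6,7,12,13,14,15): 0⊕0⊕1⊕1⊕0⊕0⊕0⊕0 = 0
s8 (pos 8,9,10,11,12,13,14,15): 1⊕1⊕0⊕0⊕0⊕0⊕0⊕0 = 0
Syndrome s8…s1 = 0000 → no error.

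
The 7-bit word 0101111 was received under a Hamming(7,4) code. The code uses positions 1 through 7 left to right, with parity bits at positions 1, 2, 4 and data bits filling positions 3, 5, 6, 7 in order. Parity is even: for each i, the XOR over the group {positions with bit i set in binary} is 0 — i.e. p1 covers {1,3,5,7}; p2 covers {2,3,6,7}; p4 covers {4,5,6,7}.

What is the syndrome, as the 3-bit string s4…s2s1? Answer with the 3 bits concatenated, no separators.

s1 (pos 1,3,5,7): 0⊕0⊕1⊕1 = 0
s2 (pos 2,3,6,7): 1⊕0⊕1⊕1 = 1
s4 (pos 4,5,6,7): 1⊕1⊕1⊕1 = 0
Syndrome s4…s1 = 010 → error at position 2.

010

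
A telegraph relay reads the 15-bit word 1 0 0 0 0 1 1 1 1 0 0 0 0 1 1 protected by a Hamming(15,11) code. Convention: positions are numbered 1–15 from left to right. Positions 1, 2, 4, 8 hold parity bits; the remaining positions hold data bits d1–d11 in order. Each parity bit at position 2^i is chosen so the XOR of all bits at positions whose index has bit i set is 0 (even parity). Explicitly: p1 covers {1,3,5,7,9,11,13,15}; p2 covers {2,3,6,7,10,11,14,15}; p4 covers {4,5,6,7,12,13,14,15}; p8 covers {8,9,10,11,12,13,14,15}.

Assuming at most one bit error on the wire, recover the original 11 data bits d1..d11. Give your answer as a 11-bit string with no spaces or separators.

00111000011

s1 (pos 1,3,5,7,9,11,13,15): 1⊕0⊕0⊕1⊕1⊕0⊕0⊕1 = 0
s2 (pos 2,3,6,7,10,11,14,15): 0⊕0⊕1⊕1⊕0⊕0⊕1⊕1 = 0
s4 (pos 4,5,6,7,12,13,14,15): 0⊕0⊕1⊕1⊕0⊕0⊕1⊕1 = 0
s8 (pos 8,9,10,11,12,13,14,15): 1⊕1⊕0⊕0⊕0⊕0⊕1⊕1 = 0
Syndrome s8…s1 = 0000 → no error.
Read data bits from positions 3,5,6,7,9,10,11,12,13,14,15: 00111000011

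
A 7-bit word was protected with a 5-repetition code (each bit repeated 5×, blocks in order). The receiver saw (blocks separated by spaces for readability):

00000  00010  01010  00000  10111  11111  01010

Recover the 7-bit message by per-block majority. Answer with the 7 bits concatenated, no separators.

0000110

Block 1 (00000): 0 ones → 0
Block 2 (00010): 1 one → 0
Block 3 (01010): 2 ones → 0
Block 4 (00000): 0 ones → 0
Block 5 (10111): 4 ones → 1
Block 6 (11111): 5 ones → 1
Block 7 (01010): 2 ones → 0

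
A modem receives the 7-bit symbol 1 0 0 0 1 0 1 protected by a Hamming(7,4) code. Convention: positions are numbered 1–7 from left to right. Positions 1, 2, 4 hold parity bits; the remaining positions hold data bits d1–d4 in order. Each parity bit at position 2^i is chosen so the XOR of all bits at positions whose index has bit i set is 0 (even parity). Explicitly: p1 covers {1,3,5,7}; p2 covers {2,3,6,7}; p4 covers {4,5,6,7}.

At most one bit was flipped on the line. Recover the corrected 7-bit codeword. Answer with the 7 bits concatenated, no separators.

1010101

s1 (pos 1,3,5,7): 1⊕0⊕1⊕1 = 1
s2 (pos 2,3,6,7): 0⊕0⊕0⊕1 = 1
s4 (pos 4,5,6,7): 0⊕1⊕0⊕1 = 0
Syndrome s4…s1 = 011 → error at position 3.
Flip position 3: 1000101 → 1010101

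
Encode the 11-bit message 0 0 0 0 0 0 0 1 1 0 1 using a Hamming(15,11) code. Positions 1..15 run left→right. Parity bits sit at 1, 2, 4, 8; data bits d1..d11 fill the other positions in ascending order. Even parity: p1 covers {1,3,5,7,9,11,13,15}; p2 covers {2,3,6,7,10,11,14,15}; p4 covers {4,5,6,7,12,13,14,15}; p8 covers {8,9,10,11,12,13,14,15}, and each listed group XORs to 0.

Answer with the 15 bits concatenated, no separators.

010100010001101

Place data at non-parity positions: p1 p2 0 p4 0 0 0 p8 0 0 0 1 1 0 1
p1 (pos 1,3,5,7,9,11,13,15): XOR of data positions = 0⊕0⊕0⊕0⊕0⊕1⊕1 = 0
p2 (pos 2,3,6,7,10,11,14,15): XOR of data positions = 0⊕0⊕0⊕0⊕0⊕0⊕1 = 1
p4 (pos 4,5,6,7,12,13,14,15): XOR of data positions = 0⊕0⊕0⊕1⊕1⊕0⊕1 = 1
p8 (pos 8,9,10,11,12,13,14,15): XOR of data positions = 0⊕0⊕0⊕1⊕1⊕0⊕1 = 1
Codeword: 010100010001101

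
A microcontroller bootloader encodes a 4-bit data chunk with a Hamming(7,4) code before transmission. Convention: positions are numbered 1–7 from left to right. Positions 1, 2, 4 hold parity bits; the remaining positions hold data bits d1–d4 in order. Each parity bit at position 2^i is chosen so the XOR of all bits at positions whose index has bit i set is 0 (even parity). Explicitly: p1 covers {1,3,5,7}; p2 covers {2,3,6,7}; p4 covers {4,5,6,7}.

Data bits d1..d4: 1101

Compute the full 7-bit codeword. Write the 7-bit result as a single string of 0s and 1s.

Place data at non-parity positions: p1 p2 1 p4 1 0 1
p1 (pos 1,3,5,7): XOR of data positions = 1⊕1⊕1 = 1
p2 (pos 2,3,6,7): XOR of data positions = 1⊕0⊕1 = 0
p4 (pos 4,5,6,7): XOR of data positions = 1⊕0⊕1 = 0
Codeword: 1010101

1010101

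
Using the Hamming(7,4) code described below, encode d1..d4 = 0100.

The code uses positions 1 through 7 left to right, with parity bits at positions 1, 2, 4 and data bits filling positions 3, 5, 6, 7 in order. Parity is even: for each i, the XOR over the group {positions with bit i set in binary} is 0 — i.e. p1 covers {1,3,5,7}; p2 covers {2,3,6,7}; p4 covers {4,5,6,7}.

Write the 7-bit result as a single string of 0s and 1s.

1001100

Place data at non-parity positions: p1 p2 0 p4 1 0 0
p1 (pos 1,3,5,7): XOR of data positions = 0⊕1⊕0 = 1
p2 (pos 2,3,6,7): XOR of data positions = 0⊕0⊕0 = 0
p4 (pos 4,5,6,7): XOR of data positions = 1⊕0⊕0 = 1
Codeword: 1001100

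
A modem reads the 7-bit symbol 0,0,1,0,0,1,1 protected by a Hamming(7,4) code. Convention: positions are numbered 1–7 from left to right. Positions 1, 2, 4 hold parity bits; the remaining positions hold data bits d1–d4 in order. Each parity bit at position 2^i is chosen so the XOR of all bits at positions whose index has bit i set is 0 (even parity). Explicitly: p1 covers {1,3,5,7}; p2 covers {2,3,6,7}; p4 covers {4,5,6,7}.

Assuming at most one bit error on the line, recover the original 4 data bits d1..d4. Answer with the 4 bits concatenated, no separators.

s1 (pos 1,3,5,7): 0⊕1⊕0⊕1 = 0
s2 (pos 2,3,6,7): 0⊕1⊕1⊕1 = 1
s4 (pos 4,5,6,7): 0⊕0⊕1⊕1 = 0
Syndrome s4…s1 = 010 → error at position 2.
Flip position 2: 0010011 → 0110011
Read data bits from positions 3,5,6,7: 1011

1011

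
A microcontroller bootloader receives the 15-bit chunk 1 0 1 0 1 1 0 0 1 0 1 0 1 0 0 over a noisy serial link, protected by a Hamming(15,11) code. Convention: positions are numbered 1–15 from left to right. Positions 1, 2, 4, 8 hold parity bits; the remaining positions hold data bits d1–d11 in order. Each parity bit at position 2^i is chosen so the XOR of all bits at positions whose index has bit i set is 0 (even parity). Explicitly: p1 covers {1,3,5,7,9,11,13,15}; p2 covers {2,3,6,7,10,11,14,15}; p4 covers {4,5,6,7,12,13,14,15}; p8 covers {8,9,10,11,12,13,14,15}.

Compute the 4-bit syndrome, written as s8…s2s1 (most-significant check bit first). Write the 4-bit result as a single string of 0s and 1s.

1110

s1 (pos 1,3,5,7,9,11,13,15): 1⊕1⊕1⊕0⊕1⊕1⊕1⊕0 = 0
s2 (pos 2,3,6,7,10,11,14,15): 0⊕1⊕1⊕0⊕0⊕1⊕0⊕0 = 1
s4 (pos 4,5,6,7,12,13,14,15): 0⊕1⊕1⊕0⊕0⊕1⊕0⊕0 = 1
s8 (pos 8,9,10,11,12,13,14,15): 0⊕1⊕0⊕1⊕0⊕1⊕0⊕0 = 1
Syndrome s8…s1 = 1110 → error at position 14.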